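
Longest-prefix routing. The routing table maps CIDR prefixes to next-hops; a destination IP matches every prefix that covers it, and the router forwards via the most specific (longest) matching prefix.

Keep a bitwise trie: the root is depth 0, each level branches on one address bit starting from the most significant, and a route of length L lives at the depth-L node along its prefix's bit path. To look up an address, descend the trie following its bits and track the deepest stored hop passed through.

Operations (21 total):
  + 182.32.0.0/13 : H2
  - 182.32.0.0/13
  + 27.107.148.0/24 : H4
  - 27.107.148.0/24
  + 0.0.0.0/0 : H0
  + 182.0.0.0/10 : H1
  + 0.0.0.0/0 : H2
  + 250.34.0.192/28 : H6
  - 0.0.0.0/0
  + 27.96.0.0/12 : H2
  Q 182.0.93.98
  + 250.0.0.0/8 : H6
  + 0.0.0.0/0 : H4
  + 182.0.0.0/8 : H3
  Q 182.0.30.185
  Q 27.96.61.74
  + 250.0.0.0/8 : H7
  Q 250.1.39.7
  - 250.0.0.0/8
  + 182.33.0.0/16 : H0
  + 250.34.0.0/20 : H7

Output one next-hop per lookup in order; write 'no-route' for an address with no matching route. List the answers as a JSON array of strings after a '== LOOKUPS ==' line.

Process each operation:
  add 182.32.0.0/13 -> H2 at depth 13
  del 182.32.0.0/13 (clear depth 13)
  add 27.107.148.0/24 -> H4 at depth 24
  del 27.107.148.0/24 (clear depth 24)
  add 0.0.0.0/0 -> H0 at depth 0
  add 182.0.0.0/10 -> H1 at depth 10
  add 0.0.0.0/0 -> H2 at depth 0
  add 250.34.0.192/28 -> H6 at depth 28
  del 0.0.0.0/0 (clear depth 0)
  add 27.96.0.0/12 -> H2 at depth 12
  lookup 182.0.93.98: bits 1011011000 walk d0:-→d1:-→d2:-→d3:-→d4:-→d5:-→d6:-→d7:-→d8:-→d9:-→d10:H1 -> H1
  add 250.0.0.0/8 -> H6 at depth 8
  add 0.0.0.0/0 -> H4 at depth 0
  add 182.0.0.0/8 -> H3 at depth 8
  lookup 182.0.30.185: bits 1011011000 walk d0:H4→d1:-→d2:-→d3:-→d4:-→d5:-→d6:-→d7:-→d8:H3→d9:-→d10:H1 -> H1
  lookup 27.96.61.74: bits 000110110110 walk d0:H4→d1:-→d2:-→d3:-→d4:-→d5:-→d6:-→d7:-→d8:-→d9:-→d10:-→d11:-→d12:H2 -> H2
  add 250.0.0.0/8 -> H7 at depth 8
  lookup 250.1.39.7: bits 1111101000 walk d0:H4→d1:-→d2:-→d3:-→d4:-→d5:-→d6:-→d7:-→d8:H7→d9:-→d10:- -> H7
  del 250.0.0.0/8 (clear depth 8)
  add 182.33.0.0/16 -> H0 at depth 16
  add 250.34.0.0/20 -> H7 at depth 20

== LOOKUPS ==
["H1","H1","H2","H7"]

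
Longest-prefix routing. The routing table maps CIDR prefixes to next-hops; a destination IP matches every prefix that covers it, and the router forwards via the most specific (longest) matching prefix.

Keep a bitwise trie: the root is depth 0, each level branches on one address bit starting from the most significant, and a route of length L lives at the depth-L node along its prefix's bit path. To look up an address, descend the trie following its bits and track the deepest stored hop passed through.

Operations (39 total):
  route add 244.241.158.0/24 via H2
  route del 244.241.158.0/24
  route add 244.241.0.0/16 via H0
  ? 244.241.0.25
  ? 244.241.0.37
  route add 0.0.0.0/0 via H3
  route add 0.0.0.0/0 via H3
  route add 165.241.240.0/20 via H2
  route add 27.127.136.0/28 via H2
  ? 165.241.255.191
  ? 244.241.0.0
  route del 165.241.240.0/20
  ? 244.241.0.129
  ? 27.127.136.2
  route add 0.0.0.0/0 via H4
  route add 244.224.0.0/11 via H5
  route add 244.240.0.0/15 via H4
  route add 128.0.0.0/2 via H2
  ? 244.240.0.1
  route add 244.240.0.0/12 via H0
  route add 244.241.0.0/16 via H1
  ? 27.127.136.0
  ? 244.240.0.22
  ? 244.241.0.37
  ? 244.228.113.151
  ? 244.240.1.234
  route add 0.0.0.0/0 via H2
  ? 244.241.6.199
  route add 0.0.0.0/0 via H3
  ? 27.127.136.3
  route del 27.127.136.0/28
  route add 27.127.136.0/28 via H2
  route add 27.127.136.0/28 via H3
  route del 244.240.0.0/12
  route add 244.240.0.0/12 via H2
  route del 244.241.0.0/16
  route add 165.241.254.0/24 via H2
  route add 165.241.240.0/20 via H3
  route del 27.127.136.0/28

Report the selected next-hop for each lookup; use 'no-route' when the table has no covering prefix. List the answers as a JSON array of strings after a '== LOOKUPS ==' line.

Process each operation:
  + 244.241.158.0/24 (H2) depth=24
  - 244.241.158.0/24 clear@24
  + 244.241.0.0/16 (H0) depth=16
  lookup 244.241.0.25: bits 1111010011110001 walk d0:-→d1:-→d2:-→d3:-→d4:-→d5:-→d6:-→d7:-→d8:-→d9:-→d10:-→d11:-→d12:-→d13:-→d14:-→d15:-→d16:H0 -> H0
  lookup 244.241.0.37: bits 1111010011110001 walk d0:-→d1:-→d2:-→d3:-→d4:-→d5:-→d6:-→d7:-→d8:-→d9:-→d10:-→d11:-→d12:-→d13:-→d14:-→d15:-→d16:H0 -> H0
  + 0.0.0.0/0 (H3) depth=0
  + 0.0.0.0/0 (H3) depth=0
  + 165.241.240.0/20 (H2) depth=20
  + 27.127.136.0/28 (H2) depth=28
  lookup 165.241.255.191: bits 10100101111100011111 walk d0:H3→d1:-→d2:-→d3:-→d4:-→d5:-→d6:-→d7:-→d8:-→d9:-→d10:-→d11:-→d12:-→d13:-→d14:-→d15:-→d16:-→d17:-→d18:-→d19:-→d20:H2 -> H2
  lookup 244.241.0.0: bits 1111010011110001 walk d0:H3→d1:-→d2:-→d3:-→d4:-→d5:-→d6:-→d7:-→d8:-→d9:-→d10:-→d11:-→d12:-→d13:-→d14:-→d15:-→d16:H0 -> H0
  - 165.241.240.0/20 clear@20
  lookup 244.241.0.129: bits 1111010011110001 walk d0:H3→d1:-→d2:-→d3:-→d4:-→d5:-→d6:-→d7:-→d8:-→d9:-→d10:-→d11:-→d12:-→d13:-→d14:-→d15:-→d16:H0 -> H0
  lookup 27.127.136.2: bits 0001101101111111100010000000 walk d0:H3→d1:-→d2:-→d3:-→d4:-→d5:-→d6:-→d7:-→d8:-→d9:-→d10:-→d11:-→d12:-→d13:-→d14:-→d15:-→d16:-→d17:-→d18:-→d19:-→d20:-→d21:-→d22:-→d23:-→d24:-→d25:-→d26:-→d27:-→d28:H2 -> H2
  + 0.0.0.0/0 (H4) depth=0
  + 244.224.0.0/11 (H5) depth=11
  + 244.240.0.0/15 (H4) depth=15
  + 128.0.0.0/2 (H2) depth=2
  lookup 244.240.0.1: bits 111101001111000 walk d0:H4→d1:-→d2:-→d3:-→d4:-→d5:-→d6:-→d7:-→d8:-→d9:-→d10:-→d11:H5→d12:-→d13:-→d14:-→d15:H4 -> H4
  + 244.240.0.0/12 (H0) depth=12
  + 244.241.0.0/16 (H1) depth=16
  lookup 27.127.136.0: bits 0001101101111111100010000000 walk d0:H4→d1:-→d2:-→d3:-→d4:-→d5:-→d6:-→d7:-→d8:-→d9:-→d10:-→d11:-→d12:-→d13:-→d14:-→d15:-→d16:-→d17:-→d18:-→d19:-→d20:-→d21:-→d22:-→d23:-→d24:-→d25:-→d26:-→d27:-→d28:H2 -> H2
  lookup 244.240.0.22: bits 111101001111000 walk d0:H4→d1:-→d2:-→d3:-→d4:-→d5:-→d6:-→d7:-→d8:-→d9:-→d10:-→d11:H5→d12:H0→d13:-→d14:-→d15:H4 -> H4
  lookup 244.241.0.37: bits 1111010011110001 walk d0:H4→d1:-→d2:-→d3:-→d4:-→d5:-→d6:-→d7:-→d8:-→d9:-→d10:-→d11:H5→d12:H0→d13:-→d14:-→d15:H4→d16:H1 -> H1
  lookup 244.228.113.151: bits 11110100111 walk d0:H4→d1:-→d2:-→d3:-→d4:-→d5:-→d6:-→d7:-→d8:-→d9:-→d10:-→d11:H5 -> H5
  lookup 244.240.1.234: bits 111101001111000 walk d0:H4→d1:-→d2:-→d3:-→d4:-→d5:-→d6:-→d7:-→d8:-→d9:-→d10:-→d11:H5→d12:H0→d13:-→d14:-→d15:H4 -> H4
  + 0.0.0.0/0 (H2) depth=0
  lookup 244.241.6.199: bits 1111010011110001 walk d0:H2→d1:-→d2:-→d3:-→d4:-→d5:-→d6:-→d7:-→d8:-→d9:-→d10:-→d11:H5→d12:H0→d13:-→d14:-→d15:H4→d16:H1 -> H1
  + 0.0.0.0/0 (H3) depth=0
  lookup 27.127.136.3: bits 0001101101111111100010000000 walk d0:H3→d1:-→d2:-→d3:-→d4:-→d5:-→d6:-→d7:-→d8:-→d9:-→d10:-→d11:-→d12:-→d13:-→d14:-→d15:-→d16:-→d17:-→d18:-→d19:-→d20:-→d21:-→d22:-→d23:-→d24:-→d25:-→d26:-→d27:-→d28:H2 -> H2
  - 27.127.136.0/28 clear@28
  + 27.127.136.0/28 (H2) depth=28
  + 27.127.136.0/28 (H3) depth=28
  - 244.240.0.0/12 clear@12
  + 244.240.0.0/12 (H2) depth=12
  - 244.241.0.0/16 clear@16
  + 165.241.254.0/24 (H2) depth=24
  + 165.241.240.0/20 (H3) depth=20
  - 27.127.136.0/28 clear@28

== LOOKUPS ==
["H0","H0","H2","H0","H0","H2","H4","H2","H4","H1","H5","H4","H1","H2"]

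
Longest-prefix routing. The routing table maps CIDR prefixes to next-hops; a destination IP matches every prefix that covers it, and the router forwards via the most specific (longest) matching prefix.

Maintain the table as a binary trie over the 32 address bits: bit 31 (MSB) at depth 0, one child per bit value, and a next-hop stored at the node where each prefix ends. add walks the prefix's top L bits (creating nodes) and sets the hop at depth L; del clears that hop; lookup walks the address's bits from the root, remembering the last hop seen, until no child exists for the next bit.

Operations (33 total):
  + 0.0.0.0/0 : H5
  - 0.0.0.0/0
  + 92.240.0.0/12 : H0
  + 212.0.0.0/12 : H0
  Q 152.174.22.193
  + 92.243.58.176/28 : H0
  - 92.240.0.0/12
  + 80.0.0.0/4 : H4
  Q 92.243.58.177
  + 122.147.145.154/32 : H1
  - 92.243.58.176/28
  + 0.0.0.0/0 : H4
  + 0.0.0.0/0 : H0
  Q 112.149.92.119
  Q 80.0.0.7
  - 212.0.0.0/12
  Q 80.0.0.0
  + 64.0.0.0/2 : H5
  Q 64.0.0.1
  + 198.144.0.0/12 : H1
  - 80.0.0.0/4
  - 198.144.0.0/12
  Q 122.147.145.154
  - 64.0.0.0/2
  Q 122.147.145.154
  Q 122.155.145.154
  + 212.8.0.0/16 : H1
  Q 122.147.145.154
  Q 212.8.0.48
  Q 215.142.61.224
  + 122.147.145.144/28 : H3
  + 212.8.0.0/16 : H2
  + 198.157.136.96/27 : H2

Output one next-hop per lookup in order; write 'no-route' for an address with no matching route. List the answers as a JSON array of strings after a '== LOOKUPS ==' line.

Trace:
  add 0.0.0.0/0 -> H5 at depth 0
  - 0.0.0.0/0 clear@0
  add 92.240.0.0/12 -> H0 at depth 12
  add 212.0.0.0/12 -> H0 at depth 12
  lookup 152.174.22.193: bits 1 walk d0:-→d1:- -> no-route
  add 92.243.58.176/28 -> H0 at depth 28
  - 92.240.0.0/12 clear@12
  add 80.0.0.0/4 -> H4 at depth 4
  lookup 92.243.58.177: bits 0101110011110011001110101011 walk d0:-→d1:-→d2:-→d3:-→d4:H4→d5:-→d6:-→d7:-→d8:-→d9:-→d10:-→d11:-→d12:-→d13:-→d14:-→d15:-→d16:-→d17:-→d18:-→d19:-→d20:-→d21:-→d22:-→d23:-→d24:-→d25:-→d26:-→d27:-→d28:H0 -> H0
  add 122.147.145.154/32 -> H1 at depth 32
  - 92.243.58.176/28 clear@28
  add 0.0.0.0/0 -> H4 at depth 0
  add 0.0.0.0/0 -> H0 at depth 0
  lookup 112.149.92.119: bits 0111 walk d0:H0→d1:-→d2:-→d3:-→d4:- -> H0
  lookup 80.0.0.7: bits 0101 walk d0:H0→d1:-→d2:-→d3:-→d4:H4 -> H4
  - 212.0.0.0/12 clear@12
  lookup 80.0.0.0: bits 0101 walk d0:H0→d1:-→d2:-→d3:-→d4:H4 -> H4
  add 64.0.0.0/2 -> H5 at depth 2
  lookup 64.0.0.1: bits 010 walk d0:H0→d1:-→d2:H5→d3:- -> H5
  add 198.144.0.0/12 -> H1 at depth 12
  - 80.0.0.0/4 clear@4
  - 198.144.0.0/12 clear@12
  lookup 122.147.145.154: bits 01111010100100111001000110011010 walk d0:H0→d1:-→d2:H5→d3:-→d4:-→d5:-→d6:-→d7:-→d8:-→d9:-→d10:-→d11:-→d12:-→d13:-→d14:-→d15:-→d16:-→d17:-→d18:-→d19:-→d20:-→d21:-→d22:-→d23:-→d24:-→d25:-→d26:-→d27:-→d28:-→d29:-→d30:-→d31:-→d32:H1 -> H1
  - 64.0.0.0/2 clear@2
  lookup 122.147.145.154: bits 01111010100100111001000110011010 walk d0:H0→d1:-→d2:-→d3:-→d4:-→d5:-→d6:-→d7:-→d8:-→d9:-→d10:-→d11:-→d12:-→d13:-→d14:-→d15:-→d16:-→d17:-→d18:-→d19:-→d20:-→d21:-→d22:-→d23:-→d24:-→d25:-→d26:-→d27:-→d28:-→d29:-→d30:-→d31:-→d32:H1 -> H1
  lookup 122.155.145.154: bits 011110101001 walk d0:H0→d1:-→d2:-→d3:-→d4:-→d5:-→d6:-→d7:-→d8:-→d9:-→d10:-→d11:-→d12:- -> H0
  add 212.8.0.0/16 -> H1 at depth 16
  lookup 122.147.145.154: bits 01111010100100111001000110011010 walk d0:H0→d1:-→d2:-→d3:-→d4:-→d5:-→d6:-→d7:-→d8:-→d9:-→d10:-→d11:-→d12:-→d13:-→d14:-→d15:-→d16:-→d17:-→d18:-→d19:-→d20:-→d21:-→d22:-→d23:-→d24:-→d25:-→d26:-→d27:-→d28:-→d29:-→d30:-→d31:-→d32:H1 -> H1
  lookup 212.8.0.48: bits 1101010000001000 walk d0:H0→d1:-→d2:-→d3:-→d4:-→d5:-→d6:-→d7:-→d8:-→d9:-→d10:-→d11:-→d12:-→d13:-→d14:-→d15:-→d16:H1 -> H1
  lookup 215.142.61.224: bits 110101 walk d0:H0→d1:-→d2:-→d3:-→d4:-→d5:-→d6:- -> H0
  add 122.147.145.144/28 -> H3 at depth 28
  add 212.8.0.0/16 -> H2 at depth 16
  add 198.157.136.96/27 -> H2 at depth 27

== LOOKUPS ==
["no-route","H0","H0","H4","H4","H5","H1","H1","H0","H1","H1","H0"]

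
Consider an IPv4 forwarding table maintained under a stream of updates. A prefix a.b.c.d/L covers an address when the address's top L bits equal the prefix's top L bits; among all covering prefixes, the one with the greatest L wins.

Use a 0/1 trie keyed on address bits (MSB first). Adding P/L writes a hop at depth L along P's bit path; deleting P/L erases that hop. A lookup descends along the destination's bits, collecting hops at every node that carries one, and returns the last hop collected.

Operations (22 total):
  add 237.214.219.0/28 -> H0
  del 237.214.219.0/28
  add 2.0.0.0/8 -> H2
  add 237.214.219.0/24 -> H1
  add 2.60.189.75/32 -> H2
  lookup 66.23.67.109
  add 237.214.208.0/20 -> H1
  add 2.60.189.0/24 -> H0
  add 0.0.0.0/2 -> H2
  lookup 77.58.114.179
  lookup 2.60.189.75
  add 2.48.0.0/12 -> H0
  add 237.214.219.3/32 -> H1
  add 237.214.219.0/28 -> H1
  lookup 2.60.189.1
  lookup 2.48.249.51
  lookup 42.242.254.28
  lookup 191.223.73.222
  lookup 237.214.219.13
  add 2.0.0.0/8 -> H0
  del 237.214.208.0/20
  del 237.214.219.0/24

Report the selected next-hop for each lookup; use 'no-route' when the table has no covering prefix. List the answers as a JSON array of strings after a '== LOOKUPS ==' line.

Trace:
  + 237.214.219.0/28 (H0) depth=28
  del 237.214.219.0/28 (clear depth 28)
  + 2.0.0.0/8 (H2) depth=8
  + 237.214.219.0/24 (H1) depth=24
  + 2.60.189.75/32 (H2) depth=32
  ? 66.23.67.109  path d0:-→d1:-  best=no-route
  + 237.214.208.0/20 (H1) depth=20
  + 2.60.189.0/24 (H0) depth=24
  + 0.0.0.0/2 (H2) depth=2
  ? 77.58.114.179  path d0:-→d1:-  best=no-route
  ? 2.60.189.75  path d0:-→d1:-→d2:H2→d3:-→d4:-→d5:-→d6:-→d7:-→d8:H2→d9:-→d10:-→d11:-→d12:-→d13:-→d14:-→d15:-→d16:-→d17:-→d18:-→d19:-→d20:-→d21:-→d22:-→d23:-→d24:H0→d25:-→d26:-→d27:-→d28:-→d29:-→d30:-→d31:-→d32:H2  best=H2
  + 2.48.0.0/12 (H0) depth=12
  + 237.214.219.3/32 (H1) depth=32
  + 237.214.219.0/28 (H1) depth=28
  ? 2.60.189.1  path d0:-→d1:-→d2:H2→d3:-→d4:-→d5:-→d6:-→d7:-→d8:H2→d9:-→d10:-→d11:-→d12:H0→d13:-→d14:-→d15:-→d16:-→d17:-→d18:-→d19:-→d20:-→d21:-→d22:-→d23:-→d24:H0→d25:-  best=H0
  ? 2.48.249.51  path d0:-→d1:-→d2:H2→d3:-→d4:-→d5:-→d6:-→d7:-→d8:H2→d9:-→d10:-→d11:-→d12:H0  best=H0
  ? 42.242.254.28  path d0:-→d1:-→d2:H2  best=H2
  ? 191.223.73.222  path d0:-→d1:-  best=no-route
  ? 237.214.219.13  path d0:-→d1:-→d2:-→d3:-→d4:-→d5:-→d6:-→d7:-→d8:-→d9:-→d10:-→d11:-→d12:-→d13:-→d14:-→d15:-→d16:-→d17:-→d18:-→d19:-→d20:H1→d21:-→d22:-→d23:-→d24:H1→d25:-→d26:-→d27:-→d28:H1  best=H1
  + 2.0.0.0/8 (H0) depth=8
  del 237.214.208.0/20 (clear depth 20)
  del 237.214.219.0/24 (clear depth 24)

== LOOKUPS ==
["no-route","no-route","H2","H0","H0","H2","no-route","H1"]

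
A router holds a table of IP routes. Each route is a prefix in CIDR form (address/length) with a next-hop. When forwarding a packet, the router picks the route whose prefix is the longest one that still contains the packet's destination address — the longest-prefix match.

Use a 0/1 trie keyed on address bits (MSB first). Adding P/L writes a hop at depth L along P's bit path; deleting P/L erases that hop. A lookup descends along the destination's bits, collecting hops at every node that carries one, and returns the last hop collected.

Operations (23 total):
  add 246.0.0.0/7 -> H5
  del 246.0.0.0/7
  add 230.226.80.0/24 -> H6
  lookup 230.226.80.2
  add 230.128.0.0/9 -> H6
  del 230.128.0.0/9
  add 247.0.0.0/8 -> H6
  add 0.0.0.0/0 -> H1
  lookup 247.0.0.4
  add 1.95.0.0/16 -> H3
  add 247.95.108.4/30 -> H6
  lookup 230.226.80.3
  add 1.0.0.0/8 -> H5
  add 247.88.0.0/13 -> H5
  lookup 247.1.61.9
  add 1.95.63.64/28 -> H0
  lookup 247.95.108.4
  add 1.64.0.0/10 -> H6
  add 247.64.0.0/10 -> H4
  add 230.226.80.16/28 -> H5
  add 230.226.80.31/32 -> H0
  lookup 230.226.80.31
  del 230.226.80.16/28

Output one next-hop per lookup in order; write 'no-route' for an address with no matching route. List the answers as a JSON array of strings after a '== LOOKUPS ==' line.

Process each operation:
  add 246.0.0.0/7 -> H5 at depth 7
  del 246.0.0.0/7 (clear depth 7)
  add 230.226.80.0/24 -> H6 at depth 24
  Q 230.226.80.2: descend 111001101110001001010000 ; hops seen [H6] ; pick H6
  add 230.128.0.0/9 -> H6 at depth 9
  del 230.128.0.0/9 (clear depth 9)
  add 247.0.0.0/8 -> H6 at depth 8
  add 0.0.0.0/0 -> H1 at depth 0
  Q 247.0.0.4: descend 11110111 ; hops seen [H1,H6] ; pick H6
  add 1.95.0.0/16 -> H3 at depth 16
  add 247.95.108.4/30 -> H6 at depth 30
  Q 230.226.80.3: descend 111001101110001001010000 ; hops seen [H1,H6] ; pick H6
  add 1.0.0.0/8 -> H5 at depth 8
  add 247.88.0.0/13 -> H5 at depth 13
  Q 247.1.61.9: descend 111101110 ; hops seen [H1,H6] ; pick H6
  add 1.95.63.64/28 -> H0 at depth 28
  Q 247.95.108.4: descend 111101110101111101101100000001 ; hops seen [H1,H6,H5,H6] ; pick H6
  add 1.64.0.0/10 -> H6 at depth 10
  add 247.64.0.0/10 -> H4 at depth 10
  add 230.226.80.16/28 -> H5 at depth 28
  add 230.226.80.31/32 -> H0 at depth 32
  Q 230.226.80.31: descend 11100110111000100101000000011111 ; hops seen [H1,H6,H5,H0] ; pick H0
  del 230.226.80.16/28 (clear depth 28)

== LOOKUPS ==
["H6","H6","H6","H6","H6","H0"]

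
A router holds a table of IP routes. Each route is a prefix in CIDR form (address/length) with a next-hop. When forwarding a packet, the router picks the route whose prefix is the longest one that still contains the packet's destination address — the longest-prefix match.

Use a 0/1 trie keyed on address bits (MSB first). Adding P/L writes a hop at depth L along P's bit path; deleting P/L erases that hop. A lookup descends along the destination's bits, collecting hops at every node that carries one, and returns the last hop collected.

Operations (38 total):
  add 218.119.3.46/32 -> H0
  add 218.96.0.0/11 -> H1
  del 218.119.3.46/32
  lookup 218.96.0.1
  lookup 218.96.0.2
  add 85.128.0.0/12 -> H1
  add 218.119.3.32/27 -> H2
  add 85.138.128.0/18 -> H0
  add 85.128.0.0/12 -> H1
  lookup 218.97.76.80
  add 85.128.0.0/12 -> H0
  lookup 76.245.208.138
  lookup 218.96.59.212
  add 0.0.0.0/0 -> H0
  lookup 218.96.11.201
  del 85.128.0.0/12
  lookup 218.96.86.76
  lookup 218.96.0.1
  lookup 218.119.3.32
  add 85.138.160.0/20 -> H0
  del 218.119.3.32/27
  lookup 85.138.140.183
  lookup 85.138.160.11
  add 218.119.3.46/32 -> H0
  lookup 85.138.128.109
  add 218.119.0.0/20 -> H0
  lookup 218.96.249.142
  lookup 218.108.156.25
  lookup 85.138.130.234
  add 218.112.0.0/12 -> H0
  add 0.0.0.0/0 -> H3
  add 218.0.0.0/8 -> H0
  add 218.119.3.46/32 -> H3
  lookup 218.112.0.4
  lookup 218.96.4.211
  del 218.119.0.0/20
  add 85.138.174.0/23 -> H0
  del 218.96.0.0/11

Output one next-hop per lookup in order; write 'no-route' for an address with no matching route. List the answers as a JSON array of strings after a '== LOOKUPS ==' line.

Apply in order:
  add 218.119.3.46/32 -> H0 at depth 32
  add 218.96.0.0/11 -> H1 at depth 11
  - 218.119.3.46/32 clear@32
  Q 218.96.0.1: descend 11011010011 ; hops seen [H1] ; pick H1
  Q 218.96.0.2: descend 11011010011 ; hops seen [H1] ; pick H1
  add 85.128.0.0/12 -> H1 at depth 12
  add 218.119.3.32/27 -> H2 at depth 27
  add 85.138.128.0/18 -> H0 at depth 18
  add 85.128.0.0/12 -> H1 at depth 12
  Q 218.97.76.80: descend 11011010011 ; hops seen [H1] ; pick H1
  add 85.128.0.0/12 -> H0 at depth 12
  Q 76.245.208.138: descend 010 ; hops seen [∅] ; pick no-route
  Q 218.96.59.212: descend 11011010011 ; hops seen [H1] ; pick H1
  add 0.0.0.0/0 -> H0 at depth 0
  Q 218.96.11.201: descend 11011010011 ; hops seen [H0,H1] ; pick H1
  - 85.128.0.0/12 clear@12
  Q 218.96.86.76: descend 11011010011 ; hops seen [H0,H1] ; pick H1
  Q 218.96.0.1: descend 11011010011 ; hops seen [H0,H1] ; pick H1
  Q 218.119.3.32: descend 1101101001110111000000110010 ; hops seen [H0,H1,H2] ; pick H2
  add 85.138.160.0/20 -> H0 at depth 20
  - 218.119.3.32/27 clear@27
  Q 85.138.140.183: descend 010101011000101010 ; hops seen [H0,H0] ; pick H0
  Q 85.138.160.11: descend 01010101100010101010 ; hops seen [H0,H0,H0] ; pick H0
  add 218.119.3.46/32 -> H0 at depth 32
  Q 85.138.128.109: descend 010101011000101010 ; hops seen [H0,H0] ; pick H0
  add 218.119.0.0/20 -> H0 at depth 20
  Q 218.96.249.142: descend 11011010011 ; hops seen [H0,H1] ; pick H1
  Q 218.108.156.25: descend 11011010011 ; hops seen [H0,H1] ; pick H1
  Q 85.138.130.234: descend 010101011000101010 ; hops seen [H0,H0] ; pick H0
  add 218.112.0.0/12 -> H0 at depth 12
  add 0.0.0.0/0 -> H3 at depth 0
  add 218.0.0.0/8 -> H0 at depth 8
  add 218.119.3.46/32 -> H3 at depth 32
  Q 218.112.0.4: descend 1101101001110 ; hops seen [H3,H0,H1,H0] ; pick H0
  Q 218.96.4.211: descend 11011010011 ; hops seen [H3,H0,H1] ; pick H1
  - 218.119.0.0/20 clear@20
  add 85.138.174.0/23 -> H0 at depth 23
  - 218.96.0.0/11 clear@11

== LOOKUPS ==
["H1","H1","H1","no-route","H1","H1","H1","H1","H2","H0","H0","H0","H1","H1","H0","H0","H1"]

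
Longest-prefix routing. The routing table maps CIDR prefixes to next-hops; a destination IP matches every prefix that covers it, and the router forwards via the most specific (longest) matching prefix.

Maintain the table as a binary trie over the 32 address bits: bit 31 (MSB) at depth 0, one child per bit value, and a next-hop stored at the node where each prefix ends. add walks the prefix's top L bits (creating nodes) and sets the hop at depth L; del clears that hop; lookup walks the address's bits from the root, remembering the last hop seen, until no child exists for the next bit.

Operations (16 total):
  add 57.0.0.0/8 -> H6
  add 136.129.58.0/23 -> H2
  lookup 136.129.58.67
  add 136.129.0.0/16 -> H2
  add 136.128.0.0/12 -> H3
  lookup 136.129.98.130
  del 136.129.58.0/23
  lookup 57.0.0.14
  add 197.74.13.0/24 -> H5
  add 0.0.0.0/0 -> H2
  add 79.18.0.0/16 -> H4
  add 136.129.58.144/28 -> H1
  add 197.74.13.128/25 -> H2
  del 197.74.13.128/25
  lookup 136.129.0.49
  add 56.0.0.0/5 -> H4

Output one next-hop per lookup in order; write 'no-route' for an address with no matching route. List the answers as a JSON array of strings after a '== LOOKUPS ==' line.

Apply in order:
  add 57.0.0.0/8 -> H6 at depth 8
  add 136.129.58.0/23 -> H2 at depth 23
  Q 136.129.58.67: descend 10001000100000010011101 ; hops seen [H2] ; pick H2
  add 136.129.0.0/16 -> H2 at depth 16
  add 136.128.0.0/12 -> H3 at depth 12
  Q 136.129.98.130: descend 10001000100000010 ; hops seen [H3,H2] ; pick H2
  del 136.129.58.0/23 (clear depth 23)
  Q 57.0.0.14: descend 00111001 ; hops seen [H6] ; pick H6
  add 197.74.13.0/24 -> H5 at depth 24
  add 0.0.0.0/0 -> H2 at depth 0
  add 79.18.0.0/16 -> H4 at depth 16
  add 136.129.58.144/28 -> H1 at depth 28
  add 197.74.13.128/25 -> H2 at depth 25
  del 197.74.13.128/25 (clear depth 25)
  Q 136.129.0.49: descend 100010001000000100 ; hops seen [H2,H3,H2] ; pick H2
  add 56.0.0.0/5 -> H4 at depth 5

== LOOKUPS ==
["H2","H2","H6","H2"]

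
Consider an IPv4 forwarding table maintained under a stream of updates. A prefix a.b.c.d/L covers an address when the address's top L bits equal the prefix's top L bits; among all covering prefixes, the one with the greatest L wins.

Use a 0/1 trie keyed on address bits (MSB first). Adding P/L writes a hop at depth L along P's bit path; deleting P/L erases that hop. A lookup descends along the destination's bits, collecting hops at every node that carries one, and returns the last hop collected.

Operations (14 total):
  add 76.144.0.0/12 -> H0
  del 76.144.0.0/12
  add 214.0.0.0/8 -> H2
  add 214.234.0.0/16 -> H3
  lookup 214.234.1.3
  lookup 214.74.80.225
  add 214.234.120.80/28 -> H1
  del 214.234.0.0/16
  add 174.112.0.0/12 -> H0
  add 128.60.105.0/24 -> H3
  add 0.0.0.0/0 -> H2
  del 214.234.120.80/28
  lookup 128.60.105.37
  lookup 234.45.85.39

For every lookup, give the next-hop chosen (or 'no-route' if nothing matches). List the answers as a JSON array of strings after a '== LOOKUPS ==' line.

Apply in order:
  + 76.144.0.0/12 (H0) depth=12
  - 76.144.0.0/12 clear@12
  + 214.0.0.0/8 (H2) depth=8
  + 214.234.0.0/16 (H3) depth=16
  Q 214.234.1.3: descend 1101011011101010 ; hops seen [H2,H3] ; pick H3
  Q 214.74.80.225: descend 11010110 ; hops seen [H2] ; pick H2
  + 214.234.120.80/28 (H1) depth=28
  - 214.234.0.0/16 clear@16
  + 174.112.0.0/12 (H0) depth=12
  + 128.60.105.0/24 (H3) depth=24
  + 0.0.0.0/0 (H2) depth=0
  - 214.234.120.80/28 clear@28
  Q 128.60.105.37: descend 100000000011110001101001 ; hops seen [H2,H3] ; pick H3
  Q 234.45.85.39: descend 11 ; hops seen [H2] ; pick H2

== LOOKUPS ==
["H3","H2","H3","H2"]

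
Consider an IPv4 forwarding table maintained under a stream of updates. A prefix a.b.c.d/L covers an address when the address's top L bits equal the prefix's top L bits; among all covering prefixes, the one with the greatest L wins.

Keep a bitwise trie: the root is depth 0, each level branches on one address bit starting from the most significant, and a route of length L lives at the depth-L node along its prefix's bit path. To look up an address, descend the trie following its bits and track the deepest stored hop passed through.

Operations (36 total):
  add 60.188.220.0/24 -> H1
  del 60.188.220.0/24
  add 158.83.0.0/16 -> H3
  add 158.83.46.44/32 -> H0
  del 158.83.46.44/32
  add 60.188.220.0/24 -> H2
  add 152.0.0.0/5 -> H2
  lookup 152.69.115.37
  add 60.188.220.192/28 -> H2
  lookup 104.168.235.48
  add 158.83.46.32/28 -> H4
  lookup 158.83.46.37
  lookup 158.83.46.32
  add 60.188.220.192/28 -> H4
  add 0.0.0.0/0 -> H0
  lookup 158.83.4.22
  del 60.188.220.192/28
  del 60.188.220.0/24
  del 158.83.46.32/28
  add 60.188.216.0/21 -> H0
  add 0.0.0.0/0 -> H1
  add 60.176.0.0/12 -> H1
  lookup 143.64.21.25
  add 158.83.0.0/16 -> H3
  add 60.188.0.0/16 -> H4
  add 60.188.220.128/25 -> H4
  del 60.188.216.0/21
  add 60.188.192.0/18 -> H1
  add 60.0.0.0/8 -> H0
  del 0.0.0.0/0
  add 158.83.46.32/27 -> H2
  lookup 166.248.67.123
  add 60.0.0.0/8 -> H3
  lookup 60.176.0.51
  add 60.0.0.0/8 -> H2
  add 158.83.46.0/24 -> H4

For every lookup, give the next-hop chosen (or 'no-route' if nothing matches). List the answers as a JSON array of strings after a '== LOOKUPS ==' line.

Apply in order:
  add 60.188.220.0/24 -> H1 at depth 24
  del 60.188.220.0/24 (clear depth 24)
  add 158.83.0.0/16 -> H3 at depth 16
  add 158.83.46.44/32 -> H0 at depth 32
  del 158.83.46.44/32 (clear depth 32)
  add 60.188.220.0/24 -> H2 at depth 24
  add 152.0.0.0/5 -> H2 at depth 5
  Q 152.69.115.37: descend 10011 ; hops seen [H2] ; pick H2
  add 60.188.220.192/28 -> H2 at depth 28
  Q 104.168.235.48: descend 0 ; hops seen [∅] ; pick no-route
  add 158.83.46.32/28 -> H4 at depth 28
  Q 158.83.46.37: descend 1001111001010011001011100010 ; hops seen [H2,H3,H4] ; pick H4
  Q 158.83.46.32: descend 1001111001010011001011100010 ; hops seen [H2,H3,H4] ; pick H4
  add 60.188.220.192/28 -> H4 at depth 28
  add 0.0.0.0/0 -> H0 at depth 0
  Q 158.83.4.22: descend 100111100101001100 ; hops seen [H0,H2,H3] ; pick H3
  del 60.188.220.192/28 (clear depth 28)
  del 60.188.220.0/24 (clear depth 24)
  del 158.83.46.32/28 (clear depth 28)
  add 60.188.216.0/21 -> H0 at depth 21
  add 0.0.0.0/0 -> H1 at depth 0
  add 60.176.0.0/12 -> H1 at depth 12
  Q 143.64.21.25: descend 100 ; hops seen [H1] ; pick H1
  add 158.83.0.0/16 -> H3 at depth 16
  add 60.188.0.0/16 -> H4 at depth 16
  add 60.188.220.128/25 -> H4 at depth 25
  del 60.188.216.0/21 (clear depth 21)
  add 60.188.192.0/18 -> H1 at depth 18
  add 60.0.0.0/8 -> H0 at depth 8
  del 0.0.0.0/0 (clear depth 0)
  add 158.83.46.32/27 -> H2 at depth 27
  Q 166.248.67.123: descend 10 ; hops seen [∅] ; pick no-route
  add 60.0.0.0/8 -> H3 at depth 8
  Q 60.176.0.51: descend 001111001011 ; hops seen [H3,H1] ; pick H1
  add 60.0.0.0/8 -> H2 at depth 8
  add 158.83.46.0/24 -> H4 at depth 24

== LOOKUPS ==
["H2","no-route","H4","H4","H3","H1","no-route","H1"]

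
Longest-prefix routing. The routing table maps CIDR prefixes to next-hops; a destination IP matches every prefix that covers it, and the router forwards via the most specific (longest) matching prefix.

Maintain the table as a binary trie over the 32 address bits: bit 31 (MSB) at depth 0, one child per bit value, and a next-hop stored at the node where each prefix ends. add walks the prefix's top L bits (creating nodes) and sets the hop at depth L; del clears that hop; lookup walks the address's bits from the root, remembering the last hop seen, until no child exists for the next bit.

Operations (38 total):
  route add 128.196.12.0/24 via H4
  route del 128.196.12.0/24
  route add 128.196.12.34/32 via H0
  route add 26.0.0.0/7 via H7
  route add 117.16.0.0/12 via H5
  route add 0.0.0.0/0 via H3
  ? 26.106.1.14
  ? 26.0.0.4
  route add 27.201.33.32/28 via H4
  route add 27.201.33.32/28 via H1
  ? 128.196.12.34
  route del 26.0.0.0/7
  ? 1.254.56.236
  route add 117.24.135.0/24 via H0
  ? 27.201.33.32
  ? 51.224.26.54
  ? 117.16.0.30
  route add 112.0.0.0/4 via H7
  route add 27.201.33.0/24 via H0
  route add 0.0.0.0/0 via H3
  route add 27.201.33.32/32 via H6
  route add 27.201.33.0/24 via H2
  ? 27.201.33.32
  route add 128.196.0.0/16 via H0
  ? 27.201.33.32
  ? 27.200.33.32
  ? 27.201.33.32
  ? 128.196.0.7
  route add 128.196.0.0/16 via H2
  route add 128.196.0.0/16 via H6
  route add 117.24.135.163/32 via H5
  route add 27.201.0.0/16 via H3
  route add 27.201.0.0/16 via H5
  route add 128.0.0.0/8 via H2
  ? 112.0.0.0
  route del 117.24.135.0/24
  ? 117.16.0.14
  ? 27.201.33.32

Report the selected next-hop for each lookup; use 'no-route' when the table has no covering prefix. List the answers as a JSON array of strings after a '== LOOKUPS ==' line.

Process each operation:
  add 128.196.12.0/24 -> H4 at depth 24
  - 128.196.12.0/24 clear@24
  add 128.196.12.34/32 -> H0 at depth 32
  add 26.0.0.0/7 -> H7 at depth 7
  add 117.16.0.0/12 -> H5 at depth 12
  add 0.0.0.0/0 -> H3 at depth 0
  lookup 26.106.1.14: bits 0001101 walk d0:H3→d1:-→d2:-→d3:-→d4:-→d5:-→d6:-→d7:H7 -> H7
  lookup 26.0.0.4: bits 0001101 walk d0:H3→d1:-→d2:-→d3:-→d4:-→d5:-→d6:-→d7:H7 -> H7
  add 27.201.33.32/28 -> H4 at depth 28
  add 27.201.33.32/28 -> H1 at depth 28
  lookup 128.196.12.34: bits 10000000110001000000110000100010 walk d0:H3→d1:-→d2:-→d3:-→d4:-→d5:-→d6:-→d7:-→d8:-→d9:-→d10:-→d11:-→d12:-→d13:-→d14:-→d15:-→d16:-→d17:-→d18:-→d19:-→d20:-→d21:-→d22:-→d23:-→d24:-→d25:-→d26:-→d27:-→d28:-→d29:-→d30:-→d31:-→d32:H0 -> H0
  - 26.0.0.0/7 clear@7
  lookup 1.254.56.236: bits 000 walk d0:H3→d1:-→d2:-→d3:- -> H3
  add 117.24.135.0/24 -> H0 at depth 24
  lookup 27.201.33.32: bits 0001101111001001001000010010 walk d0:H3→d1:-→d2:-→d3:-→d4:-→d5:-→d6:-→d7:-→d8:-→d9:-→d10:-→d11:-→d12:-→d13:-→d14:-→d15:-→d16:-→d17:-→d18:-→d19:-→d20:-→d21:-→d22:-→d23:-→d24:-→d25:-→d26:-→d27:-→d28:H1 -> H1
  lookup 51.224.26.54: bits 00 walk d0:H3→d1:-→d2:- -> H3
  lookup 117.16.0.30: bits 011101010001 walk d0:H3→d1:-→d2:-→d3:-→d4:-→d5:-→d6:-→d7:-→d8:-→d9:-→d10:-→d11:-→d12:H5 -> H5
  add 112.0.0.0/4 -> H7 at depth 4
  add 27.201.33.0/24 -> H0 at depth 24
  add 0.0.0.0/0 -> H3 at depth 0
  add 27.201.33.32/32 -> H6 at depth 32
  add 27.201.33.0/24 -> H2 at depth 24
  lookup 27.201.33.32: bits 00011011110010010010000100100000 walk d0:H3→d1:-→d2:-→d3:-→d4:-→d5:-→d6:-→d7:-→d8:-→d9:-→d10:-→d11:-→d12:-→d13:-→d14:-→d15:-→d16:-→d17:-→d18:-→d19:-→d20:-→d21:-→d22:-→d23:-→d24:H2→d25:-→d26:-→d27:-→d28:H1→d29:-→d30:-→d31:-→d32:H6 -> H6
  add 128.196.0.0/16 -> H0 at depth 16
  lookup 27.201.33.32: bits 00011011110010010010000100100000 walk d0:H3→d1:-→d2:-→d3:-→d4:-→d5:-→d6:-→d7:-→d8:-→d9:-→d10:-→d11:-→d12:-→d13:-→d14:-→d15:-→d16:-→d17:-→d18:-→d19:-→d20:-→d21:-→d22:-→d23:-→d24:H2→d25:-→d26:-→d27:-→d28:H1→d29:-→d30:-→d31:-→d32:H6 -> H6
  lookup 27.200.33.32: bits 000110111100100 walk d0:H3→d1:-→d2:-→d3:-→d4:-→d5:-→d6:-→d7:-→d8:-→d9:-→d10:-→d11:-→d12:-→d13:-→d14:-→d15:- -> H3
  lookup 27.201.33.32: bits 00011011110010010010000100100000 walk d0:H3→d1:-→d2:-→d3:-→d4:-→d5:-→d6:-→d7:-→d8:-→d9:-→d10:-→d11:-→d12:-→d13:-→d14:-→d15:-→d16:-→d17:-→d18:-→d19:-→d20:-→d21:-→d22:-→d23:-→d24:H2→d25:-→d26:-→d27:-→d28:H1→d29:-→d30:-→d31:-→d32:H6 -> H6
  lookup 128.196.0.7: bits 10000000110001000000 walk d0:H3→d1:-→d2:-→d3:-→d4:-→d5:-→d6:-→d7:-→d8:-→d9:-→d10:-→d11:-→d12:-→d13:-→d14:-→d15:-→d16:H0→d17:-→d18:-→d19:-→d20:- -> H0
  add 128.196.0.0/16 -> H2 at depth 16
  add 128.196.0.0/16 -> H6 at depth 16
  add 117.24.135.163/32 -> H5 at depth 32
  add 27.201.0.0/16 -> H3 at depth 16
  add 27.201.0.0/16 -> H5 at depth 16
  add 128.0.0.0/8 -> H2 at depth 8
  lookup 112.0.0.0: bits 01110 walk d0:H3→d1:-→d2:-→d3:-→d4:H7→d5:- -> H7
  - 117.24.135.0/24 clear@24
  lookup 117.16.0.14: bits 011101010001 walk d0:H3→d1:-→d2:-→d3:-→d4:H7→d5:-→d6:-→d7:-→d8:-→d9:-→d10:-→d11:-→d12:H5 -> H5
  lookup 27.201.33.32: bits 00011011110010010010000100100000 walk d0:H3→d1:-→d2:-→d3:-→d4:-→d5:-→d6:-→d7:-→d8:-→d9:-→d10:-→d11:-→d12:-→d13:-→d14:-→d15:-→d16:H5→d17:-→d18:-→d19:-→d20:-→d21:-→d22:-→d23:-→d24:H2→d25:-→d26:-→d27:-→d28:H1→d29:-→d30:-→d31:-→d32:H6 -> H6

== LOOKUPS ==
["H7","H7","H0","H3","H1","H3","H5","H6","H6","H3","H6","H0","H7","H5","H6"]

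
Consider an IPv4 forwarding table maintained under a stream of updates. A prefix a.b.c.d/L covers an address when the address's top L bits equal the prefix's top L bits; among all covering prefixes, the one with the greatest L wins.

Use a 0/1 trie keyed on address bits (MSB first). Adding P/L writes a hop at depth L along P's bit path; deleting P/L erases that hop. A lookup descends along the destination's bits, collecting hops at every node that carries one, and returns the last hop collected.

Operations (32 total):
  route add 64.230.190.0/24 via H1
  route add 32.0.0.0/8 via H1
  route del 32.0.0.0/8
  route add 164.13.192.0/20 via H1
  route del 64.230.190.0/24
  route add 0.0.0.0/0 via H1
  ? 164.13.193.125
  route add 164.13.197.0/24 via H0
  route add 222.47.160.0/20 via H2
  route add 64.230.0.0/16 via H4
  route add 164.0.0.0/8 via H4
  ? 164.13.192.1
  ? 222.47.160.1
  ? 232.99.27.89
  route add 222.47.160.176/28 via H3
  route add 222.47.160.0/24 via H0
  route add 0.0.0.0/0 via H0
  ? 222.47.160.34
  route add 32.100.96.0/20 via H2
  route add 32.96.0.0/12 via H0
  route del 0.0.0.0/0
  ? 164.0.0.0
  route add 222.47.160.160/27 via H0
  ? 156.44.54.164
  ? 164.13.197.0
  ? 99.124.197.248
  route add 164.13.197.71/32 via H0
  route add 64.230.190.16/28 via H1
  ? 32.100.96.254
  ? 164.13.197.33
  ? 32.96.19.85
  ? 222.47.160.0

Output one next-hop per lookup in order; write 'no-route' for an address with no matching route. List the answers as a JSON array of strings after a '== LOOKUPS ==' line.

Process each operation:
  add 64.230.190.0/24 -> H1 at depth 24
  add 32.0.0.0/8 -> H1 at depth 8
  del 32.0.0.0/8 (clear depth 8)
  add 164.13.192.0/20 -> H1 at depth 20
  del 64.230.190.0/24 (clear depth 24)
  add 0.0.0.0/0 -> H1 at depth 0
  Q 164.13.193.125: descend 10100100000011011100 ; hops seen [H1,H1] ; pick H1
  add 164.13.197.0/24 -> H0 at depth 24
  add 222.47.160.0/20 -> H2 at depth 20
  add 64.230.0.0/16 -> H4 at depth 16
  add 164.0.0.0/8 -> H4 at depth 8
  Q 164.13.192.1: descend 101001000000110111000 ; hops seen [H1,H4,H1] ; pick H1
  Q 222.47.160.1: descend 11011110001011111010 ; hops seen [H1,H2] ; pick H2
  Q 232.99.27.89: descend 11 ; hops seen [H1] ; pick H1
  add 222.47.160.176/28 -> H3 at depth 28
  add 222.47.160.0/24 -> H0 at depth 24
  add 0.0.0.0/0 -> H0 at depth 0
  Q 222.47.160.34: descend 110111100010111110100000 ; hops seen [H0,H2,H0] ; pick H0
  add 32.100.96.0/20 -> H2 at depth 20
  add 32.96.0.0/12 -> H0 at depth 12
  del 0.0.0.0/0 (clear depth 0)
  Q 164.0.0.0: descend 101001000000 ; hops seen [H4] ; pick H4
  add 222.47.160.160/27 -> H0 at depth 27
  Q 156.44.54.164: descend 10 ; hops seen [∅] ; pick no-route
  Q 164.13.197.0: descend 101001000000110111000101 ; hops seen [H4,H1,H0] ; pick H0
  Q 99.124.197.248: descend 01 ; hops seen [∅] ; pick no-route
  add 164.13.197.71/32 -> H0 at depth 32
  add 64.230.190.16/28 -> H1 at depth 28
  Q 32.100.96.254: descend 00100000011001000110 ; hops seen [H0,H2] ; pick H2
  Q 164.13.197.33: descend 1010010000001101110001010 ; hops seen [H4,H1,H0] ; pick H0
  Q 32.96.19.85: descend 0010000001100 ; hops seen [H0] ; pick H0
  Q 222.47.160.0: descend 110111100010111110100000 ; hops seen [H2,H0] ; pick H0

== LOOKUPS ==
["H1","H1","H2","H1","H0","H4","no-route","H0","no-route","H2","H0","H0","H0"]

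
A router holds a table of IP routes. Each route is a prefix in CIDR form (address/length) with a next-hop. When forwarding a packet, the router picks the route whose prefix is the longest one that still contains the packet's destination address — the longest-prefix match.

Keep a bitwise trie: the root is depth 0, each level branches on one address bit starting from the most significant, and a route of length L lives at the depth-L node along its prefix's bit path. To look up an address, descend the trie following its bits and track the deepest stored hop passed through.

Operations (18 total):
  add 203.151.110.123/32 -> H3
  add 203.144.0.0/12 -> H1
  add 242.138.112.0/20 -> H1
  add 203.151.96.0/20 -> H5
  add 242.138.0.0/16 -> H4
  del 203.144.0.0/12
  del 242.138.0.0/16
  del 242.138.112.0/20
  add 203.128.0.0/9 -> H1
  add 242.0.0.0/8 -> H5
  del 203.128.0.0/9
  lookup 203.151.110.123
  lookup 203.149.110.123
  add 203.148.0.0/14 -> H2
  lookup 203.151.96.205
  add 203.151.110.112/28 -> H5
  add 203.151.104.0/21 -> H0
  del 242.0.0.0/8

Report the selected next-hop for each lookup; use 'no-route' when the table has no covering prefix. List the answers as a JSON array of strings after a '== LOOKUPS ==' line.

Process each operation:
  add 203.151.110.123/32 -> H3 at depth 32
  add 203.144.0.0/12 -> H1 at depth 12
  add 242.138.112.0/20 -> H1 at depth 20
  add 203.151.96.0/20 -> H5 at depth 20
  add 242.138.0.0/16 -> H4 at depth 16
  del 203.144.0.0/12 (clear depth 12)
  del 242.138.0.0/16 (clear depth 16)
  del 242.138.112.0/20 (clear depth 20)
  add 203.128.0.0/9 -> H1 at depth 9
  add 242.0.0.0/8 -> H5 at depth 8
  del 203.128.0.0/9 (clear depth 9)
  Q 203.151.110.123: descend 11001011100101110110111001111011 ; hops seen [H5,H3] ; pick H3
  Q 203.149.110.123: descend 11001011100101 ; hops seen [∅] ; pick no-route
  add 203.148.0.0/14 -> H2 at depth 14
  Q 203.151.96.205: descend 11001011100101110110 ; hops seen [H2,H5] ; pick H5
  add 203.151.110.112/28 -> H5 at depth 28
  add 203.151.104.0/21 -> H0 at depth 21
  del 242.0.0.0/8 (clear depth 8)

== LOOKUPS ==
["H3","no-route","H5"]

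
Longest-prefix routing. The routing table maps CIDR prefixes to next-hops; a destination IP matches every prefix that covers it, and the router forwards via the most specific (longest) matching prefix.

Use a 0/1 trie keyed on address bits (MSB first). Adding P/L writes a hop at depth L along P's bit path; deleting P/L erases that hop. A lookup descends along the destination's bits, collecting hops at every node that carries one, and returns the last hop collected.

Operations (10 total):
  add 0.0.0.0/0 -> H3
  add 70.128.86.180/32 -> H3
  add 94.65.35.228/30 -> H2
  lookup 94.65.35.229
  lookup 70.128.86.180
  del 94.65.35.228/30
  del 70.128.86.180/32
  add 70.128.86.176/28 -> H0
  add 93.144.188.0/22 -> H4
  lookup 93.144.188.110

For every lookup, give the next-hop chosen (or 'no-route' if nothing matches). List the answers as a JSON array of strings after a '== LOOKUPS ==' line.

Apply in order:
  + 0.0.0.0/0 (H3) depth=0
  + 70.128.86.180/32 (H3) depth=32
  + 94.65.35.228/30 (H2) depth=30
  ? 94.65.35.229  path d0:H3→d1:-→d2:-→d3:-→d4:-→d5:-→d6:-→d7:-→d8:-→d9:-→d10:-→d11:-→d12:-→d13:-→d14:-→d15:-→d16:-→d17:-→d18:-→d19:-→d20:-→d21:-→d22:-→d23:-→d24:-→d25:-→d26:-→d27:-→d28:-→d29:-→d30:H2  best=H2
  ? 70.128.86.180  path d0:H3→d1:-→d2:-→d3:-→d4:-→d5:-→d6:-→d7:-→d8:-→d9:-→d10:-→d11:-→d12:-→d13:-→d14:-→d15:-→d16:-→d17:-→d18:-→d19:-→d20:-→d21:-→d22:-→d23:-→d24:-→d25:-→d26:-→d27:-→d28:-→d29:-→d30:-→d31:-→d32:H3  best=H3
  - 94.65.35.228/30 clear@30
  - 70.128.86.180/32 clear@32
  + 70.128.86.176/28 (H0) depth=28
  + 93.144.188.0/22 (H4) depth=22
  ? 93.144.188.110  path d0:H3→d1:-→d2:-→d3:-→d4:-→d5:-→d6:-→d7:-→d8:-→d9:-→d10:-→d11:-→d12:-→d13:-→d14:-→d15:-→d16:-→d17:-→d18:-→d19:-→d20:-→d21:-→d22:H4  best=H4

== LOOKUPS ==
["H2","H3","H4"]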